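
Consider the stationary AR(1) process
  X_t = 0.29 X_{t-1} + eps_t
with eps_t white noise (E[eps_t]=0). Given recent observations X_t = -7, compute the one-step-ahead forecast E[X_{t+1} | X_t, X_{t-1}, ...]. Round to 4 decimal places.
E[X_{t+1} \mid \mathcal F_t] = -2.0300

For an AR(p) model X_t = c + sum_i phi_i X_{t-i} + eps_t, the
one-step-ahead conditional mean is
  E[X_{t+1} | X_t, ...] = c + sum_i phi_i X_{t+1-i}.
Substitute known values:
  E[X_{t+1} | ...] = (0.29) * (-7)
                   = -2.0300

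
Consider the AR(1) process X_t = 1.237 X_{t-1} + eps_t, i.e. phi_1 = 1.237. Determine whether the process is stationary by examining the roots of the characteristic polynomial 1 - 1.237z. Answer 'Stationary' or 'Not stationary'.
\text{Not stationary}

The AR(p) characteristic polynomial is P(z) = 1 - 1.237z.
Stationarity requires all roots to lie outside the unit circle, i.e. |z| > 1 for every root.
This is linear in z: 1 + (-1.237) z = 0  =>  z = -1/(-1.237) = 0.808407,  |z| = 0.808407.
Moduli of all roots: 0.8084.
All moduli strictly greater than 1? No.
Verdict: Not stationary.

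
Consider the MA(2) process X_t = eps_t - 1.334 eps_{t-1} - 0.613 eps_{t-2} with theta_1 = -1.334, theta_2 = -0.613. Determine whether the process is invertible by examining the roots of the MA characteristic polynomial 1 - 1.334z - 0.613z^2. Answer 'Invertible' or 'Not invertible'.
\text{Not invertible}

The MA(q) characteristic polynomial is P(z) = 1 - 1.334z - 0.613z^2.
Invertibility requires all roots to lie outside the unit circle, i.e. |z| > 1 for every root.
Set 1 + (-1.334) z + (-0.613) z^2 = 0, i.e. a z^2 + b z + c = 0 with a = -0.613, b = -1.334, c = 1.
Discriminant D = b^2 - 4ac = (-1.334)^2 - 4*(-0.613)*1 = 1.779556 - (-2.452) = 4.231556.
D >= 0, so the roots are real: z = (-b +/- sqrt(D)) / (2a) = (1.334 +/- 2.057075) / (-1.226).
  z_1 = (1.334 + 2.057075) / (-1.226) = -2.766,   |z_1| = 2.766.
  z_2 = (1.334 - 2.057075) / (-1.226) = 0.5898,   |z_2| = 0.5898.
Moduli of all roots: 2.7660, 0.5898.
All moduli strictly greater than 1? No.
Verdict: Not invertible.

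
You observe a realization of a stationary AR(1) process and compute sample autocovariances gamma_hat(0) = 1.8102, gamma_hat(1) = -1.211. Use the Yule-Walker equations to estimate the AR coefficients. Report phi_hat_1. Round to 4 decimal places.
\hat\phi_{1} = -0.6690

The Yule-Walker equations for an AR(p) process read, in matrix form,
  Gamma_p phi = r_p,   with   (Gamma_p)_{ij} = gamma(|i - j|),
                       (r_p)_i = gamma(i),   i,j = 1..p.
Substitute the sample gammas (Toeplitz matrix and right-hand side of size 1):
  Gamma_p = [[1.8102]]
  r_p     = [-1.211]
With p = 1 this is the single equation gamma(0) phi_1 = gamma(1):
  phi_hat_1 = gamma(1) / gamma(0) = -1.211 / 1.8102 = -0.6690.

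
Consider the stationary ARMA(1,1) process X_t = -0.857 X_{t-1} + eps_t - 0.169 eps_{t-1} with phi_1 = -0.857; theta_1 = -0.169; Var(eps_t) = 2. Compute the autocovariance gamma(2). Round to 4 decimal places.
\gamma(2) = 7.5815

Multiply the model equation by X_{t-k} and take expectations. With theta_0 = psi_0 = 1 and psi_j the MA(infinity) weights, this gives
  gamma(k) - sum_i phi_i gamma(k-i) = c_k,
  c_k = sigma^2 * sum_{j=k..q} theta_j psi_{j-k}   (c_k = 0 for k > q),
using gamma(-m) = gamma(m).
psi-weights needed (psi_j = theta_j + sum_i phi_i psi_{j-i}):
  psi_1 = theta_1 + phi_1 = -0.169 + (-0.857) = -1.026
Right-hand sides:
  c_0 = sigma^2 (1 + theta_1 psi_1) = 2 * (1 + (-0.169)(-1.026)) = 2 * 1.173394 = 2.346788
  c_1 = sigma^2 theta_1 = 2 * (-0.169) = -0.338
  c_2 = 0
Equations for k = 0 and k = 1 (AR order 1):
  gamma(0) = phi_1 gamma(1) + c_0
  gamma(1) = phi_1 gamma(0) + c_1
Substituting the second into the first: gamma(0) (1 - phi_1^2) = c_0 + phi_1 c_1, so
  gamma(0) = (c_0 + phi_1 c_1) / (1 - phi_1^2) = (2.346788 + (-0.857)(-0.338)) / (1 - (-0.857)^2) = 2.636454 / 0.265551 = 9.92824.
  gamma(1) = phi_1 gamma(0) + c_1 = (-0.857)(9.92824) + (-0.338) = -8.846501.
For k = 2 (> q): gamma(2) = phi_1 gamma(1) = (-0.857)(-8.846501) = 7.581452.
Therefore gamma(2) = 7.5815 (to 4 decimal places).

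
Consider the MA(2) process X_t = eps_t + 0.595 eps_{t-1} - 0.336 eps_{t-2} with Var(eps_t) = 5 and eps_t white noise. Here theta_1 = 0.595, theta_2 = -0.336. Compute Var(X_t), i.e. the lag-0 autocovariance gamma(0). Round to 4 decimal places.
\gamma(0) = 7.3346

For an MA(q) process X_t = eps_t + sum_i theta_i eps_{t-i} with
Var(eps_t) = sigma^2, the variance is
  gamma(0) = sigma^2 * (1 + sum_i theta_i^2).
  sum_i theta_i^2 = (0.595)^2 + (-0.336)^2 = 0.354025 + 0.112896 = 0.466921.
  gamma(0) = 5 * (1 + 0.466921) = 5 * 1.466921 = 7.334605, which rounds to 7.3346.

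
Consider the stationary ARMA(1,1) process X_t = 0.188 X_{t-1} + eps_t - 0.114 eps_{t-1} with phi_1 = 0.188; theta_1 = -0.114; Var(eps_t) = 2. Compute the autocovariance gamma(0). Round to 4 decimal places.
\gamma(0) = 2.0114

Multiply the model equation by X_{t-k} and take expectations. With theta_0 = psi_0 = 1 and psi_j the MA(infinity) weights, this gives
  gamma(k) - sum_i phi_i gamma(k-i) = c_k,
  c_k = sigma^2 * sum_{j=k..q} theta_j psi_{j-k}   (c_k = 0 for k > q),
using gamma(-m) = gamma(m).
psi-weights needed (psi_j = theta_j + sum_i phi_i psi_{j-i}):
  psi_1 = theta_1 + phi_1 = -0.114 + (0.188) = 0.074
Right-hand sides:
  c_0 = sigma^2 (1 + theta_1 psi_1) = 2 * (1 + (-0.114)(0.074)) = 2 * 0.991564 = 1.983128
  c_1 = sigma^2 theta_1 = 2 * (-0.114) = -0.228
  c_2 = 0
Equations for k = 0 and k = 1 (AR order 1):
  gamma(0) = phi_1 gamma(1) + c_0
  gamma(1) = phi_1 gamma(0) + c_1
Substituting the second into the first: gamma(0) (1 - phi_1^2) = c_0 + phi_1 c_1, so
  gamma(0) = (c_0 + phi_1 c_1) / (1 - phi_1^2) = (1.983128 + (0.188)(-0.228)) / (1 - (0.188)^2) = 1.940264 / 0.964656 = 2.011353.
Therefore gamma(0) = 2.0114 (to 4 decimal places).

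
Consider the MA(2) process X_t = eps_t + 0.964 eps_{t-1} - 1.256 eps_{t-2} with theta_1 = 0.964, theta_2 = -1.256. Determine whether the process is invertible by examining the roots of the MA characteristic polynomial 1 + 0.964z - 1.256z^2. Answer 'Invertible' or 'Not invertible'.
\text{Not invertible}

The MA(q) characteristic polynomial is P(z) = 1 + 0.964z - 1.256z^2.
Invertibility requires all roots to lie outside the unit circle, i.e. |z| > 1 for every root.
Set 1 + (0.964) z + (-1.256) z^2 = 0, i.e. a z^2 + b z + c = 0 with a = -1.256, b = 0.964, c = 1.
Discriminant D = b^2 - 4ac = (0.964)^2 - 4*(-1.256)*1 = 0.929296 - (-5.024) = 5.953296.
D >= 0, so the roots are real: z = (-b +/- sqrt(D)) / (2a) = (-0.964 +/- 2.439938) / (-2.512).
  z_1 = (-0.964 + 2.439938) / (-2.512) = -0.5876,   |z_1| = 0.5876.
  z_2 = (-0.964 - 2.439938) / (-2.512) = 1.3551,   |z_2| = 1.3551.
Moduli of all roots: 0.5876, 1.3551.
All moduli strictly greater than 1? No.
Verdict: Not invertible.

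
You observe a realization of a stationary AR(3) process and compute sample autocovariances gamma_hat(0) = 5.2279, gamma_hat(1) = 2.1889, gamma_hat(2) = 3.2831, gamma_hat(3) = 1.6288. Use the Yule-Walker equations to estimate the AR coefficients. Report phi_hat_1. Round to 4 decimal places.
\hat\phi_{1} = 0.2240

The Yule-Walker equations for an AR(p) process read, in matrix form,
  Gamma_p phi = r_p,   with   (Gamma_p)_{ij} = gamma(|i - j|),
                       (r_p)_i = gamma(i),   i,j = 1..p.
Substitute the sample gammas (Toeplitz matrix and right-hand side of size 3):
  Gamma_p = [[5.2279, 2.1889, 3.2831], [2.1889, 5.2279, 2.1889], [3.2831, 2.1889, 5.2279]]
  r_p     = [2.1889, 3.2831, 1.6288]
Written out (R1..R3):
  (R1) 5.2279 phi_1 + 2.1889 phi_2 + 3.2831 phi_3 = 2.1889
  (R2) 2.1889 phi_1 + 5.2279 phi_2 + 2.1889 phi_3 = 3.2831
  (R3) 3.2831 phi_1 + 2.1889 phi_2 + 5.2279 phi_3 = 1.6288
Gaussian elimination:
  R2 <- R2 - (2.1889/5.2279) R1 = R2 - (0.418696) R1:  4.311417 phi_2 + 0.81428 phi_3 = 2.366617
  R3 <- R3 - (3.2831/5.2279) R1 = R3 - (0.627996) R1:  0.81428 phi_2 + 3.166127 phi_3 = 0.25418
  R3 <- R3 - (0.81428/4.311417) R2 = R3 - (0.188866) R2:  3.012337 phi_3 = -0.192794
Back-substitution:
  phi_hat_3 = -0.192794 / 3.012337 = -0.064001
  phi_hat_2 = (2.366617 - (0.81428)(-0.064001)) / 4.311417 = 0.561006
  phi_hat_1 = (2.1889 - (2.1889)(0.561006) - (3.2831)(-0.064001)) / 5.2279 = 0.223997
So phi_hat = [0.2240, 0.5610, -0.0640].
Therefore phi_hat_1 = 0.2240.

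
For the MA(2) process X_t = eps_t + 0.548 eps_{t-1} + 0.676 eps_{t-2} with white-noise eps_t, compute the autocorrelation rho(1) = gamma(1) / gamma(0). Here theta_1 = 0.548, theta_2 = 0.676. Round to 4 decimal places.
\rho(1) = 0.5227

For an MA(q) process with theta_0 = 1, the autocovariance is
  gamma(k) = sigma^2 * sum_{i=0..q-k} theta_i * theta_{i+k},
and rho(k) = gamma(k) / gamma(0). Sigma^2 cancels.
  numerator   = (1)*(0.548) + (0.548)*(0.676) = 0.918448.
  denominator = (1)^2 + (0.548)^2 + (0.676)^2 = 1.75728.
  rho(1) = 0.918448 / 1.75728 = 0.5227.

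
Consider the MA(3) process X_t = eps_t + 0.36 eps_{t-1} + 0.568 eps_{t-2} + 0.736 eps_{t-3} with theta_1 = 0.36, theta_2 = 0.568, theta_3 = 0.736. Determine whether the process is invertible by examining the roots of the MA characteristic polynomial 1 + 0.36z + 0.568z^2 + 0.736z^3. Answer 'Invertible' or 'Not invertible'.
\text{Invertible}

The MA(q) characteristic polynomial is P(z) = 1 + 0.36z + 0.568z^2 + 0.736z^3.
Invertibility requires all roots to lie outside the unit circle, i.e. |z| > 1 for every root.
Degree 3: look for a simple real root z0 first, then factor out (1 - z/z0) and solve the remaining quadratic.
Testing z0 = -1.25: P(-1.25) = 1 + (0.36)(-1.25) + (0.568)(-1.25)^2 + (0.736)(-1.25)^3
  = 1 + (-0.45) + (0.8875) + (-1.4375) = 0.  So z_0 = -1.25 is a root, |z_0| = 1.25.
Divide out the factor (1 + 0.8 z) = (1 - z/z0) (since 1/z0 = -0.8):
  P(z) = (1 + 0.8 z)(1 + (-0.44) z + (0.92) z^2)
  [check: z-coef -0.44 - (-0.8) = 0.36; z^2-coef 0.92 - (-0.8)(-0.44) = 0.568; z^3-coef -(-0.8)(0.92) = 0.736.]
Remaining roots from the quadratic factor 1 + (-0.44) z + (0.92) z^2:
  Set 1 + (-0.44) z + (0.92) z^2 = 0, i.e. a z^2 + b z + c = 0 with a = 0.92, b = -0.44, c = 1.
  Discriminant D = b^2 - 4ac = (-0.44)^2 - 4*(0.92)*1 = 0.1936 - (3.68) = -3.4864.
  D < 0, so the roots are the complex-conjugate pair z = (-b +/- i sqrt(-D)) / (2a) = 0.2391 +/- 1.0148i.
  For a conjugate pair |z|^2 = z * conj(z) = (product of roots) = c/a = 1/(0.92) = 1.086957, so |z| = sqrt(1.086957) = 1.0426 for both roots.
Moduli of all roots: 1.2500, 1.0426, 1.0426.
All moduli strictly greater than 1? Yes.
Verdict: Invertible.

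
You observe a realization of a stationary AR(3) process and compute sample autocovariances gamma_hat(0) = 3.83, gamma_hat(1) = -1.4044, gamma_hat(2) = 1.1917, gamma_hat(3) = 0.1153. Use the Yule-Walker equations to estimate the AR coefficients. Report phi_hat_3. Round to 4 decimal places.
\hat\phi_{3} = 0.2360

The Yule-Walker equations for an AR(p) process read, in matrix form,
  Gamma_p phi = r_p,   with   (Gamma_p)_{ij} = gamma(|i - j|),
                       (r_p)_i = gamma(i),   i,j = 1..p.
Substitute the sample gammas (Toeplitz matrix and right-hand side of size 3):
  Gamma_p = [[3.83, -1.4044, 1.1917], [-1.4044, 3.83, -1.4044], [1.1917, -1.4044, 3.83]]
  r_p     = [-1.4044, 1.1917, 0.1153]
Written out (R1..R3):
  (R1) 3.83 phi_1 - 1.4044 phi_2 + 1.1917 phi_3 = -1.4044
  (R2) -1.4044 phi_1 + 3.83 phi_2 - 1.4044 phi_3 = 1.1917
  (R3) 1.1917 phi_1 - 1.4044 phi_2 + 3.83 phi_3 = 0.1153
Gaussian elimination:
  R2 <- R2 - (-1.4044/3.83) R1 = R2 - (-0.366684) R1:  3.315029 phi_2 - 0.967423 phi_3 = 0.676729
  R3 <- R3 - (1.1917/3.83) R1 = R3 - (0.311149) R1:  -0.967423 phi_2 + 3.459204 phi_3 = 0.552277
  R3 <- R3 - (-0.967423/3.315029) R2 = R3 - (-0.291829) R2:  3.176882 phi_3 = 0.749767
Back-substitution:
  phi_hat_3 = 0.749767 / 3.176882 = 0.236007
  phi_hat_2 = (0.676729 - (-0.967423)(0.236007)) / 3.315029 = 0.273013
  phi_hat_1 = (-1.4044 - (-1.4044)(0.273013) - (1.1917)(0.236007)) / 3.83 = -0.340008
So phi_hat = [-0.3400, 0.2730, 0.2360].
Therefore phi_hat_3 = 0.2360.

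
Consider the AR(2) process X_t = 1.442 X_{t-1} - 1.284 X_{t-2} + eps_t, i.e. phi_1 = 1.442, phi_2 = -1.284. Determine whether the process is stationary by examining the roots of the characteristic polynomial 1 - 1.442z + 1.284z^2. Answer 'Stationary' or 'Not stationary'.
\text{Not stationary}

The AR(p) characteristic polynomial is P(z) = 1 - 1.442z + 1.284z^2.
Stationarity requires all roots to lie outside the unit circle, i.e. |z| > 1 for every root.
Set 1 + (-1.442) z + (1.284) z^2 = 0, i.e. a z^2 + b z + c = 0 with a = 1.284, b = -1.442, c = 1.
Discriminant D = b^2 - 4ac = (-1.442)^2 - 4*(1.284)*1 = 2.079364 - (5.136) = -3.056636.
D < 0, so the roots are the complex-conjugate pair z = (-b +/- i sqrt(-D)) / (2a) = 0.5615 +/- 0.6808i.
For a conjugate pair |z|^2 = z * conj(z) = (product of roots) = c/a = 1/(1.284) = 0.778816, so |z| = sqrt(0.778816) = 0.8825 for both roots.
Moduli of all roots: 0.8825, 0.8825.
All moduli strictly greater than 1? No.
Verdict: Not stationary.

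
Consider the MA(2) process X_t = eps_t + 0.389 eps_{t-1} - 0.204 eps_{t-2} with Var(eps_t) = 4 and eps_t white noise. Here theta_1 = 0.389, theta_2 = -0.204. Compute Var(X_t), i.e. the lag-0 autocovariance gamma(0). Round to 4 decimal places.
\gamma(0) = 4.7717

For an MA(q) process X_t = eps_t + sum_i theta_i eps_{t-i} with
Var(eps_t) = sigma^2, the variance is
  gamma(0) = sigma^2 * (1 + sum_i theta_i^2).
  sum_i theta_i^2 = (0.389)^2 + (-0.204)^2 = 0.151321 + 0.041616 = 0.192937.
  gamma(0) = 4 * (1 + 0.192937) = 4 * 1.192937 = 4.771748, which rounds to 4.7717.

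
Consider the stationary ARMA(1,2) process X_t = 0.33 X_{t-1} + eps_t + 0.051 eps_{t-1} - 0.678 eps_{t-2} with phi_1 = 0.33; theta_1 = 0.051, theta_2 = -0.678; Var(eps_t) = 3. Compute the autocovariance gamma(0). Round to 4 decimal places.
\gamma(0) = 4.4623

Multiply the model equation by X_{t-k} and take expectations. With theta_0 = psi_0 = 1 and psi_j the MA(infinity) weights, this gives
  gamma(k) - sum_i phi_i gamma(k-i) = c_k,
  c_k = sigma^2 * sum_{j=k..q} theta_j psi_{j-k}   (c_k = 0 for k > q),
using gamma(-m) = gamma(m).
psi-weights needed (psi_j = theta_j + sum_i phi_i psi_{j-i}):
  psi_1 = theta_1 + phi_1 = 0.051 + (0.33) = 0.381
  psi_2 = theta_2 + phi_1 psi_1 = -0.678 + (0.33)(0.381) = -0.55227
Right-hand sides:
  c_0 = sigma^2 (1 + theta_1 psi_1 + theta_2 psi_2) = 3 * (1 + (0.051)(0.381) + (-0.678)(-0.55227)) = 3 * 1.39387 = 4.18161
  c_1 = sigma^2 (theta_1 + theta_2 psi_1) = 3 * (0.051 + (-0.678)(0.381)) = -0.621954
  c_2 = sigma^2 theta_2 = 3 * (-0.678) = -2.034
Equations for k = 0 and k = 1 (AR order 1):
  gamma(0) = phi_1 gamma(1) + c_0
  gamma(1) = phi_1 gamma(0) + c_1
Substituting the second into the first: gamma(0) (1 - phi_1^2) = c_0 + phi_1 c_1, so
  gamma(0) = (c_0 + phi_1 c_1) / (1 - phi_1^2) = (4.18161 + (0.33)(-0.621954)) / (1 - (0.33)^2) = 3.976365 / 0.8911 = 4.462311.
Therefore gamma(0) = 4.4623 (to 4 decimal places).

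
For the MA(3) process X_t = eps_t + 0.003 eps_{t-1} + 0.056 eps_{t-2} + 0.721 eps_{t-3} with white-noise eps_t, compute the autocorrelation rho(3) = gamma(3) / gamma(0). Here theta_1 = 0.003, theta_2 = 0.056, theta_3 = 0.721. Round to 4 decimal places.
\rho(3) = 0.4734

For an MA(q) process with theta_0 = 1, the autocovariance is
  gamma(k) = sigma^2 * sum_{i=0..q-k} theta_i * theta_{i+k},
and rho(k) = gamma(k) / gamma(0). Sigma^2 cancels.
  numerator   = (1)*(0.721) = 0.721.
  denominator = (1)^2 + (0.003)^2 + (0.056)^2 + (0.721)^2 = 1.522986.
  rho(3) = 0.721 / 1.522986 = 0.4734.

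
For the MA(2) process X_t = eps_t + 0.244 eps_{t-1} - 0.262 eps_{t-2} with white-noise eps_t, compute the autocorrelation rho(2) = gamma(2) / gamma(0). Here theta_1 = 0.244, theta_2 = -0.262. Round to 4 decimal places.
\rho(2) = -0.2322

For an MA(q) process with theta_0 = 1, the autocovariance is
  gamma(k) = sigma^2 * sum_{i=0..q-k} theta_i * theta_{i+k},
and rho(k) = gamma(k) / gamma(0). Sigma^2 cancels.
  numerator   = (1)*(-0.262) = -0.262.
  denominator = (1)^2 + (0.244)^2 + (-0.262)^2 = 1.12818.
  rho(2) = -0.262 / 1.12818 = -0.2322.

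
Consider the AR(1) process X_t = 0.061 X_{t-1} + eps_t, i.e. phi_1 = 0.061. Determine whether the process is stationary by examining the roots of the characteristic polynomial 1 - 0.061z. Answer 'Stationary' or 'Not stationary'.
\text{Stationary}

The AR(p) characteristic polynomial is P(z) = 1 - 0.061z.
Stationarity requires all roots to lie outside the unit circle, i.e. |z| > 1 for every root.
This is linear in z: 1 + (-0.061) z = 0  =>  z = -1/(-0.061) = 16.393443,  |z| = 16.393443.
Moduli of all roots: 16.3934.
All moduli strictly greater than 1? Yes.
Verdict: Stationary.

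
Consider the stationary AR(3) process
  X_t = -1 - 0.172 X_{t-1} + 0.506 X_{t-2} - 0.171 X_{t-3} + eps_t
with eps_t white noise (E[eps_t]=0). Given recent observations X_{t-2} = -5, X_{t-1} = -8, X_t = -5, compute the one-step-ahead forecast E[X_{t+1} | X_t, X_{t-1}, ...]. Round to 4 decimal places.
E[X_{t+1} \mid \mathcal F_t] = -3.3330

For an AR(p) model X_t = c + sum_i phi_i X_{t-i} + eps_t, the
one-step-ahead conditional mean is
  E[X_{t+1} | X_t, ...] = c + sum_i phi_i X_{t+1-i}.
Substitute known values:
  E[X_{t+1} | ...] = -1 + (-0.172) * (-5) + (0.506) * (-8) + (-0.171) * (-5)
                   = -3.3330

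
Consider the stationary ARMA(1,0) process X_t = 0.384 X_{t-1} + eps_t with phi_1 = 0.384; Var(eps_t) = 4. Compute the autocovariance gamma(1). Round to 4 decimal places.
\gamma(1) = 1.8017

Multiply the model equation by X_{t-k} and take expectations. With theta_0 = psi_0 = 1 and psi_j the MA(infinity) weights, this gives
  gamma(k) - sum_i phi_i gamma(k-i) = c_k,
  c_k = sigma^2 * sum_{j=k..q} theta_j psi_{j-k}   (c_k = 0 for k > q),
using gamma(-m) = gamma(m).
Pure AR (q = 0): c_0 = sigma^2 = 4, c_k = 0 for k >= 1.
Equations for k = 0 and k = 1 (AR order 1):
  gamma(0) = phi_1 gamma(1) + c_0
  gamma(1) = phi_1 gamma(0) + c_1
Substituting the second into the first: gamma(0) (1 - phi_1^2) = c_0 + phi_1 c_1, so
  gamma(0) = c_0 / (1 - phi_1^2) = 4 / (1 - (0.384)^2) = 4 / 0.852544 = 4.69184.
  gamma(1) = phi_1 gamma(0) = (0.384)(4.69184) = 1.801667.
Therefore gamma(1) = 1.8017 (to 4 decimal places).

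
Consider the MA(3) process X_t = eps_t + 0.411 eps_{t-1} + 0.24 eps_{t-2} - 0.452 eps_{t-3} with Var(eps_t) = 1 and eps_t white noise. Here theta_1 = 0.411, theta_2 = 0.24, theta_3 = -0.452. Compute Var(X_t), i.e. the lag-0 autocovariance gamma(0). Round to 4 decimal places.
\gamma(0) = 1.4308

For an MA(q) process X_t = eps_t + sum_i theta_i eps_{t-i} with
Var(eps_t) = sigma^2, the variance is
  gamma(0) = sigma^2 * (1 + sum_i theta_i^2).
  sum_i theta_i^2 = (0.411)^2 + (0.24)^2 + (-0.452)^2 = 0.168921 + 0.0576 + 0.204304 = 0.430825.
  gamma(0) = 1 * (1 + 0.430825) = 1 * 1.430825 = 1.430825, which rounds to 1.4308.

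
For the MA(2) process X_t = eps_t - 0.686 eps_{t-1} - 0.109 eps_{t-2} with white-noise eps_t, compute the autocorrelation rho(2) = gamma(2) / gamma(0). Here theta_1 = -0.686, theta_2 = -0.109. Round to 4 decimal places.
\rho(2) = -0.0735

For an MA(q) process with theta_0 = 1, the autocovariance is
  gamma(k) = sigma^2 * sum_{i=0..q-k} theta_i * theta_{i+k},
and rho(k) = gamma(k) / gamma(0). Sigma^2 cancels.
  numerator   = (1)*(-0.109) = -0.109.
  denominator = (1)^2 + (-0.686)^2 + (-0.109)^2 = 1.482477.
  rho(2) = -0.109 / 1.482477 = -0.0735.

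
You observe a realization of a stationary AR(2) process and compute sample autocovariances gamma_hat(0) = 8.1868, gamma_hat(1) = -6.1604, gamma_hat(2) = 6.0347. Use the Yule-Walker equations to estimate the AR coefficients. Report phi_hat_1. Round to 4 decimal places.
\hat\phi_{1} = -0.4560

The Yule-Walker equations for an AR(p) process read, in matrix form,
  Gamma_p phi = r_p,   with   (Gamma_p)_{ij} = gamma(|i - j|),
                       (r_p)_i = gamma(i),   i,j = 1..p.
Substitute the sample gammas (Toeplitz matrix and right-hand side of size 2):
  Gamma_p = [[8.1868, -6.1604], [-6.1604, 8.1868]]
  r_p     = [-6.1604, 6.0347]
Written out:
  8.1868 phi_1 - 6.1604 phi_2 = -6.1604
  -6.1604 phi_1 + 8.1868 phi_2 = 6.0347
Solve by Cramer's rule:
  det = gamma(0)^2 - gamma(1)^2 = (8.1868)^2 - (-6.1604)^2 = 67.02369424 - 37.95052816 = 29.07316608
  phi_hat_1 = [gamma(1) gamma(0) - gamma(1) gamma(2)] / det = [(-6.1604)(8.1868) - (-6.1604)(6.0347)] / 29.07316608 = -13.25779684 / 29.07316608 = -0.456
  phi_hat_2 = [gamma(0) gamma(2) - gamma(1)^2] / det = [(8.1868)(6.0347) - (-6.1604)^2] / 29.07316608 = 11.4543538 / 29.07316608 = 0.394
So phi_hat = [-0.4560, 0.3940].
Therefore phi_hat_1 = -0.4560.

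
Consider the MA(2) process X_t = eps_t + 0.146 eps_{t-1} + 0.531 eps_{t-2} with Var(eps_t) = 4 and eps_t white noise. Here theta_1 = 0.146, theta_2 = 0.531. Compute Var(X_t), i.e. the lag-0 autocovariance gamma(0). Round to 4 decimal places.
\gamma(0) = 5.2131

For an MA(q) process X_t = eps_t + sum_i theta_i eps_{t-i} with
Var(eps_t) = sigma^2, the variance is
  gamma(0) = sigma^2 * (1 + sum_i theta_i^2).
  sum_i theta_i^2 = (0.146)^2 + (0.531)^2 = 0.021316 + 0.281961 = 0.303277.
  gamma(0) = 4 * (1 + 0.303277) = 4 * 1.303277 = 5.213108, which rounds to 5.2131.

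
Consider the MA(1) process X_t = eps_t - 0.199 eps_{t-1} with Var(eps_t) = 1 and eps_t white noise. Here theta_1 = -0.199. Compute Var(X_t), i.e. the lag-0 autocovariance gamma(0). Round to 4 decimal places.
\gamma(0) = 1.0396

For an MA(q) process X_t = eps_t + sum_i theta_i eps_{t-i} with
Var(eps_t) = sigma^2, the variance is
  gamma(0) = sigma^2 * (1 + sum_i theta_i^2).
  sum_i theta_i^2 = (-0.199)^2 = 0.039601.
  gamma(0) = 1 * (1 + 0.039601) = 1 * 1.039601 = 1.039601, which rounds to 1.0396.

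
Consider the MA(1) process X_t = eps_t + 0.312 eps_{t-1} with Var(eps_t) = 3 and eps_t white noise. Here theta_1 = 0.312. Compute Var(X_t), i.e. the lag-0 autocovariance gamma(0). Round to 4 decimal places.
\gamma(0) = 3.2920

For an MA(q) process X_t = eps_t + sum_i theta_i eps_{t-i} with
Var(eps_t) = sigma^2, the variance is
  gamma(0) = sigma^2 * (1 + sum_i theta_i^2).
  sum_i theta_i^2 = (0.312)^2 = 0.097344.
  gamma(0) = 3 * (1 + 0.097344) = 3 * 1.097344 = 3.292032, which rounds to 3.2920.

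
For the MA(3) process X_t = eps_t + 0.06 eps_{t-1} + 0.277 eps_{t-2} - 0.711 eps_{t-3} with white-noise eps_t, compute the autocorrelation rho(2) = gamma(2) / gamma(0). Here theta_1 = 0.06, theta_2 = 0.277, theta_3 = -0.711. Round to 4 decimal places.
\rho(2) = 0.1478

For an MA(q) process with theta_0 = 1, the autocovariance is
  gamma(k) = sigma^2 * sum_{i=0..q-k} theta_i * theta_{i+k},
and rho(k) = gamma(k) / gamma(0). Sigma^2 cancels.
  numerator   = (1)*(0.277) + (0.06)*(-0.711) = 0.23434.
  denominator = (1)^2 + (0.06)^2 + (0.277)^2 + (-0.711)^2 = 1.58585.
  rho(2) = 0.23434 / 1.58585 = 0.1478.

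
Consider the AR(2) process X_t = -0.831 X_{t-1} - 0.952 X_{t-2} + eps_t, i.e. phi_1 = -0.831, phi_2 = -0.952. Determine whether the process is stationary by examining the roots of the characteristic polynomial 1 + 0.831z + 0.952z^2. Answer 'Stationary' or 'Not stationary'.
\text{Stationary}

The AR(p) characteristic polynomial is P(z) = 1 + 0.831z + 0.952z^2.
Stationarity requires all roots to lie outside the unit circle, i.e. |z| > 1 for every root.
Set 1 + (0.831) z + (0.952) z^2 = 0, i.e. a z^2 + b z + c = 0 with a = 0.952, b = 0.831, c = 1.
Discriminant D = b^2 - 4ac = (0.831)^2 - 4*(0.952)*1 = 0.690561 - (3.808) = -3.117439.
D < 0, so the roots are the complex-conjugate pair z = (-b +/- i sqrt(-D)) / (2a) = -0.4364 +/- 0.9273i.
For a conjugate pair |z|^2 = z * conj(z) = (product of roots) = c/a = 1/(0.952) = 1.05042, so |z| = sqrt(1.05042) = 1.0249 for both roots.
Moduli of all roots: 1.0249, 1.0249.
All moduli strictly greater than 1? Yes.
Verdict: Stationary.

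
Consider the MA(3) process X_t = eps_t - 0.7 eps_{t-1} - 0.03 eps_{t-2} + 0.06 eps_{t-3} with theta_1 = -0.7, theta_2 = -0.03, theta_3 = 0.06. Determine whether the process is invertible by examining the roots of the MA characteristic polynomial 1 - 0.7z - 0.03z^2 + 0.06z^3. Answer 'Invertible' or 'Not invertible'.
\text{Invertible}

The MA(q) characteristic polynomial is P(z) = 1 - 0.7z - 0.03z^2 + 0.06z^3.
Invertibility requires all roots to lie outside the unit circle, i.e. |z| > 1 for every root.
Degree 3: look for a simple real root z0 first, then factor out (1 - z/z0) and solve the remaining quadratic.
Testing z0 = 2.5: P(2.5) = 1 + (-0.7)(2.5) + (-0.03)(2.5)^2 + (0.06)(2.5)^3
  = 1 + (-1.75) + (-0.1875) + (0.9375) = 0.  So z_0 = 2.5 is a root, |z_0| = 2.5.
Divide out the factor (1 - 0.4 z) = (1 - z/z0) (since 1/z0 = 0.4):
  P(z) = (1 - 0.4 z)(1 + (-0.3) z + (-0.15) z^2)
  [check: z-coef -0.3 - (0.4) = -0.7; z^2-coef -0.15 - (0.4)(-0.3) = -0.03; z^3-coef -(0.4)(-0.15) = 0.06.]
Remaining roots from the quadratic factor 1 + (-0.3) z + (-0.15) z^2:
  Set 1 + (-0.3) z + (-0.15) z^2 = 0, i.e. a z^2 + b z + c = 0 with a = -0.15, b = -0.3, c = 1.
  Discriminant D = b^2 - 4ac = (-0.3)^2 - 4*(-0.15)*1 = 0.09 - (-0.6) = 0.69.
  D >= 0, so the roots are real: z = (-b +/- sqrt(D)) / (2a) = (0.3 +/- 0.830662) / (-0.3).
    z_1 = (0.3 + 0.830662) / (-0.3) = -3.7689,   |z_1| = 3.7689.
    z_2 = (0.3 - 0.830662) / (-0.3) = 1.7689,   |z_2| = 1.7689.
Moduli of all roots: 2.5000, 3.7689, 1.7689.
All moduli strictly greater than 1? Yes.
Verdict: Invertible.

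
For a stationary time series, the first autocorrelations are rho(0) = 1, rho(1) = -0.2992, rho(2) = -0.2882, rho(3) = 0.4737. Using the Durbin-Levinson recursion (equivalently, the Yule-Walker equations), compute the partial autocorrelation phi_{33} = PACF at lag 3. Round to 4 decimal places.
\phi_{33} = 0.3019

The PACF at lag k is phi_{kk}, the last component of the solution
to the Yule-Walker system G_k phi = r_k where
  (G_k)_{ij} = rho(|i - j|), (r_k)_i = rho(i), i,j = 1..k.
Equivalently, Durbin-Levinson gives phi_{kk} iteratively:
  phi_{11} = rho(1)
  phi_{kk} = [rho(k) - sum_{j=1..k-1} phi_{k-1,j} rho(k-j)]
            / [1 - sum_{j=1..k-1} phi_{k-1,j} rho(j)],
  phi_{k,j} = phi_{k-1,j} - phi_{kk} phi_{k-1,k-j},  j = 1..k-1.
Step k = 1:
  phi_11 = rho(1) = -0.2992.
Step k = 2:
  phi_22 = [rho(2) - phi_11 rho(1)] / [1 - phi_11 rho(1)] = [-0.2882 - (-0.2992)(-0.2992)] / [1 - (-0.2992)(-0.2992)]
         = -0.37772064 / 0.91047936 = -0.414859.
  Update: phi_21 = phi_11 - phi_22 phi_11 = -0.2992 - (-0.414859)(-0.2992) = -0.423326.
Step k = 3:
  phi_33 = [rho(3) - phi_21 rho(2) - phi_22 rho(1)] / [1 - phi_21 rho(1) - phi_22 rho(2)]
    numerator   = 0.4737 - (-0.423326)(-0.2882) - (-0.414859)(-0.2992) = 0.22757165
    denominator = 1 - (-0.423326)(-0.2992) - (-0.414859)(-0.2882) = 0.75377852
  phi_33 = 0.22757165 / 0.75377852 = 0.3019.
Therefore phi_{33} = 0.3019.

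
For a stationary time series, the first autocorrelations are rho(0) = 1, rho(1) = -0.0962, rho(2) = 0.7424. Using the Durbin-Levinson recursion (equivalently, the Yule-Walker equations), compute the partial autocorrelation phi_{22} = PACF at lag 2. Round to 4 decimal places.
\phi_{22} = 0.7400

The PACF at lag k is phi_{kk}, the last component of the solution
to the Yule-Walker system G_k phi = r_k where
  (G_k)_{ij} = rho(|i - j|), (r_k)_i = rho(i), i,j = 1..k.
Equivalently, Durbin-Levinson gives phi_{kk} iteratively:
  phi_{11} = rho(1)
  phi_{kk} = [rho(k) - sum_{j=1..k-1} phi_{k-1,j} rho(k-j)]
            / [1 - sum_{j=1..k-1} phi_{k-1,j} rho(j)],
  phi_{k,j} = phi_{k-1,j} - phi_{kk} phi_{k-1,k-j},  j = 1..k-1.
Step k = 1:
  phi_11 = rho(1) = -0.0962.
Step k = 2:
  phi_22 = [rho(2) - phi_11 rho(1)] / [1 - phi_11 rho(1)] = [0.7424 - (-0.0962)(-0.0962)] / [1 - (-0.0962)(-0.0962)]
         = 0.73314556 / 0.99074556 = 0.74.
Therefore phi_{22} = 0.7400.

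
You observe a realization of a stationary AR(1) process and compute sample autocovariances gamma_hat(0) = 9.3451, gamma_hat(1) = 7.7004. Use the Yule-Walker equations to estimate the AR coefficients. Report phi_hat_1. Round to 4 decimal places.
\hat\phi_{1} = 0.8240

The Yule-Walker equations for an AR(p) process read, in matrix form,
  Gamma_p phi = r_p,   with   (Gamma_p)_{ij} = gamma(|i - j|),
                       (r_p)_i = gamma(i),   i,j = 1..p.
Substitute the sample gammas (Toeplitz matrix and right-hand side of size 1):
  Gamma_p = [[9.3451]]
  r_p     = [7.7004]
With p = 1 this is the single equation gamma(0) phi_1 = gamma(1):
  phi_hat_1 = gamma(1) / gamma(0) = 7.7004 / 9.3451 = 0.8240.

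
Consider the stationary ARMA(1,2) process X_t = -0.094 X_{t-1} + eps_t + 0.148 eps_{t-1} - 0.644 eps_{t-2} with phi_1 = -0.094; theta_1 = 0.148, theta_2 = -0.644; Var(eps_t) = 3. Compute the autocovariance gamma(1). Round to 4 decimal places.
\gamma(1) = -0.0630

Multiply the model equation by X_{t-k} and take expectations. With theta_0 = psi_0 = 1 and psi_j the MA(infinity) weights, this gives
  gamma(k) - sum_i phi_i gamma(k-i) = c_k,
  c_k = sigma^2 * sum_{j=k..q} theta_j psi_{j-k}   (c_k = 0 for k > q),
using gamma(-m) = gamma(m).
psi-weights needed (psi_j = theta_j + sum_i phi_i psi_{j-i}):
  psi_1 = theta_1 + phi_1 = 0.148 + (-0.094) = 0.054
  psi_2 = theta_2 + phi_1 psi_1 = -0.644 + (-0.094)(0.054) = -0.649076
Right-hand sides:
  c_0 = sigma^2 (1 + theta_1 psi_1 + theta_2 psi_2) = 3 * (1 + (0.148)(0.054) + (-0.644)(-0.649076)) = 3 * 1.425997 = 4.277991
  c_1 = sigma^2 (theta_1 + theta_2 psi_1) = 3 * (0.148 + (-0.644)(0.054)) = 0.339672
  c_2 = sigma^2 theta_2 = 3 * (-0.644) = -1.932
Equations for k = 0 and k = 1 (AR order 1):
  gamma(0) = phi_1 gamma(1) + c_0
  gamma(1) = phi_1 gamma(0) + c_1
Substituting the second into the first: gamma(0) (1 - phi_1^2) = c_0 + phi_1 c_1, so
  gamma(0) = (c_0 + phi_1 c_1) / (1 - phi_1^2) = (4.277991 + (-0.094)(0.339672)) / (1 - (-0.094)^2) = 4.246062 / 0.991164 = 4.283914.
  gamma(1) = phi_1 gamma(0) + c_1 = (-0.094)(4.283914) + (0.339672) = -0.063016.
Therefore gamma(1) = -0.0630 (to 4 decimal places).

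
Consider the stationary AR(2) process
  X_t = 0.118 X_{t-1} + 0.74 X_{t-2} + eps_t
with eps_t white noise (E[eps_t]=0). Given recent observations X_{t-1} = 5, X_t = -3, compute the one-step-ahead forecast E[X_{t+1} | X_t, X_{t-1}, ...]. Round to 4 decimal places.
E[X_{t+1} \mid \mathcal F_t] = 3.3460

For an AR(p) model X_t = c + sum_i phi_i X_{t-i} + eps_t, the
one-step-ahead conditional mean is
  E[X_{t+1} | X_t, ...] = c + sum_i phi_i X_{t+1-i}.
Substitute known values:
  E[X_{t+1} | ...] = (0.118) * (-3) + (0.74) * (5)
                   = 3.3460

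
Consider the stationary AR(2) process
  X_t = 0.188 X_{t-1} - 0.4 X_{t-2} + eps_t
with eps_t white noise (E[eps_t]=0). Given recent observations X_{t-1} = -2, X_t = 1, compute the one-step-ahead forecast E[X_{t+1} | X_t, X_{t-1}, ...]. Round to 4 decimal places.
E[X_{t+1} \mid \mathcal F_t] = 0.9880

For an AR(p) model X_t = c + sum_i phi_i X_{t-i} + eps_t, the
one-step-ahead conditional mean is
  E[X_{t+1} | X_t, ...] = c + sum_i phi_i X_{t+1-i}.
Substitute known values:
  E[X_{t+1} | ...] = (0.188) * (1) + (-0.4) * (-2)
                   = 0.9880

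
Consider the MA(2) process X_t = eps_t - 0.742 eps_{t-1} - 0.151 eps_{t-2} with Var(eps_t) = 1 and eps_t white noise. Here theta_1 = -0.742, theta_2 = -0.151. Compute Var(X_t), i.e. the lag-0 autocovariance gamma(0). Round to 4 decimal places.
\gamma(0) = 1.5734

For an MA(q) process X_t = eps_t + sum_i theta_i eps_{t-i} with
Var(eps_t) = sigma^2, the variance is
  gamma(0) = sigma^2 * (1 + sum_i theta_i^2).
  sum_i theta_i^2 = (-0.742)^2 + (-0.151)^2 = 0.550564 + 0.022801 = 0.573365.
  gamma(0) = 1 * (1 + 0.573365) = 1 * 1.573365 = 1.573365, which rounds to 1.5734.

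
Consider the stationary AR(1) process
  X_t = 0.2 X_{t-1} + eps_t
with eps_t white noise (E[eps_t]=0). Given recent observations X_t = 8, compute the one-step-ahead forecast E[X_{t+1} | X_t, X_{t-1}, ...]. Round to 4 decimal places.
E[X_{t+1} \mid \mathcal F_t] = 1.6000

For an AR(p) model X_t = c + sum_i phi_i X_{t-i} + eps_t, the
one-step-ahead conditional mean is
  E[X_{t+1} | X_t, ...] = c + sum_i phi_i X_{t+1-i}.
Substitute known values:
  E[X_{t+1} | ...] = (0.2) * (8)
                   = 1.6000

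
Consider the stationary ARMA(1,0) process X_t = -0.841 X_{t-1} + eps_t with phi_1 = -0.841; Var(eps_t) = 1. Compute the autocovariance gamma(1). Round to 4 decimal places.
\gamma(1) = -2.8731

Multiply the model equation by X_{t-k} and take expectations. With theta_0 = psi_0 = 1 and psi_j the MA(infinity) weights, this gives
  gamma(k) - sum_i phi_i gamma(k-i) = c_k,
  c_k = sigma^2 * sum_{j=k..q} theta_j psi_{j-k}   (c_k = 0 for k > q),
using gamma(-m) = gamma(m).
Pure AR (q = 0): c_0 = sigma^2 = 1, c_k = 0 for k >= 1.
Equations for k = 0 and k = 1 (AR order 1):
  gamma(0) = phi_1 gamma(1) + c_0
  gamma(1) = phi_1 gamma(0) + c_1
Substituting the second into the first: gamma(0) (1 - phi_1^2) = c_0 + phi_1 c_1, so
  gamma(0) = c_0 / (1 - phi_1^2) = 1 / (1 - (-0.841)^2) = 1 / 0.292719 = 3.416246.
  gamma(1) = phi_1 gamma(0) = (-0.841)(3.416246) = -2.873063.
Therefore gamma(1) = -2.8731 (to 4 decimal places).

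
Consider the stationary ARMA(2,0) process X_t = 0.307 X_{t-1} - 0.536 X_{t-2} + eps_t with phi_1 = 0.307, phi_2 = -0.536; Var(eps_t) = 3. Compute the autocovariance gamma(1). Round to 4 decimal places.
\gamma(1) = 0.8763

Multiply the model equation by X_{t-k} and take expectations. With theta_0 = psi_0 = 1 and psi_j the MA(infinity) weights, this gives
  gamma(k) - sum_i phi_i gamma(k-i) = c_k,
  c_k = sigma^2 * sum_{j=k..q} theta_j psi_{j-k}   (c_k = 0 for k > q),
using gamma(-m) = gamma(m).
Pure AR (q = 0): c_0 = sigma^2 = 3, c_k = 0 for k >= 1.
Equations for k = 0, 1, 2 (AR order 2, c_2 = 0):
  (E0) gamma(0) = phi_1 gamma(1) + phi_2 gamma(2) + c_0
  (E1) gamma(1) = phi_1 gamma(0) + phi_2 gamma(1) + c_1
  (E2) gamma(2) = phi_1 gamma(1) + phi_2 gamma(0)
From (E1): gamma(1) = A gamma(0) + B with
  A = phi_1 / (1 - phi_2) = 0.307 / 1.536 = 0.19987,   B = c_1 / (1 - phi_2) = 0 / 1.536 = 0.
Insert (E2) into (E0): gamma(0) (1 - phi_2^2) = phi_1 (1 + phi_2) gamma(1) + c_0.
  phi_1 (1 + phi_2) = (0.307)(0.464) = 0.142448,   1 - phi_2^2 = 0.712704.
Replace gamma(1) by A gamma(0) + B and collect gamma(0):
  gamma(0) [0.712704 - (0.142448)(0.19987)] = c_0 = 3
  gamma(0) * 0.684233 = 3
  gamma(0) = 3 / 0.684233 = 4.384472.
  gamma(1) = A gamma(0) = (0.19987)(4.384472) = 0.876323.
Therefore gamma(1) = 0.8763 (to 4 decimal places).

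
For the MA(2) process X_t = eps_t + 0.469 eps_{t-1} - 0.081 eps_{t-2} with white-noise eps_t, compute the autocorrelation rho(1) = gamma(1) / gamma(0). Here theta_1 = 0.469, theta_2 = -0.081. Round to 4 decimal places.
\rho(1) = 0.3514

For an MA(q) process with theta_0 = 1, the autocovariance is
  gamma(k) = sigma^2 * sum_{i=0..q-k} theta_i * theta_{i+k},
and rho(k) = gamma(k) / gamma(0). Sigma^2 cancels.
  numerator   = (1)*(0.469) + (0.469)*(-0.081) = 0.431011.
  denominator = (1)^2 + (0.469)^2 + (-0.081)^2 = 1.226522.
  rho(1) = 0.431011 / 1.226522 = 0.3514.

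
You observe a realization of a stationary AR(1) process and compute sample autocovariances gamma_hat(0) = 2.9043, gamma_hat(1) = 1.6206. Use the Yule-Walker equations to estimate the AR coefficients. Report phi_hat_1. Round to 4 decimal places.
\hat\phi_{1} = 0.5580

The Yule-Walker equations for an AR(p) process read, in matrix form,
  Gamma_p phi = r_p,   with   (Gamma_p)_{ij} = gamma(|i - j|),
                       (r_p)_i = gamma(i),   i,j = 1..p.
Substitute the sample gammas (Toeplitz matrix and right-hand side of size 1):
  Gamma_p = [[2.9043]]
  r_p     = [1.6206]
With p = 1 this is the single equation gamma(0) phi_1 = gamma(1):
  phi_hat_1 = gamma(1) / gamma(0) = 1.6206 / 2.9043 = 0.5580.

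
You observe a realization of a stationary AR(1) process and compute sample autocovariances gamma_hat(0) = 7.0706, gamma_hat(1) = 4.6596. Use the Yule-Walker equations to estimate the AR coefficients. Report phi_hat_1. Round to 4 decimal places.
\hat\phi_{1} = 0.6590

The Yule-Walker equations for an AR(p) process read, in matrix form,
  Gamma_p phi = r_p,   with   (Gamma_p)_{ij} = gamma(|i - j|),
                       (r_p)_i = gamma(i),   i,j = 1..p.
Substitute the sample gammas (Toeplitz matrix and right-hand side of size 1):
  Gamma_p = [[7.0706]]
  r_p     = [4.6596]
With p = 1 this is the single equation gamma(0) phi_1 = gamma(1):
  phi_hat_1 = gamma(1) / gamma(0) = 4.6596 / 7.0706 = 0.6590.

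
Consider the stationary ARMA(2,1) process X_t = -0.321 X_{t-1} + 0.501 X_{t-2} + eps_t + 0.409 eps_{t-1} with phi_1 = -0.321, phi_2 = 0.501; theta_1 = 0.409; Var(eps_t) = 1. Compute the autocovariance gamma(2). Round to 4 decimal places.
\gamma(2) = 0.7699

Multiply the model equation by X_{t-k} and take expectations. With theta_0 = psi_0 = 1 and psi_j the MA(infinity) weights, this gives
  gamma(k) - sum_i phi_i gamma(k-i) = c_k,
  c_k = sigma^2 * sum_{j=k..q} theta_j psi_{j-k}   (c_k = 0 for k > q),
using gamma(-m) = gamma(m).
psi-weights needed (psi_j = theta_j + sum_i phi_i psi_{j-i}):
  psi_1 = theta_1 + phi_1 = 0.409 + (-0.321) = 0.088
Right-hand sides:
  c_0 = sigma^2 (1 + theta_1 psi_1) = 1 * (1 + (0.409)(0.088)) = 1 * 1.035992 = 1.035992
  c_1 = sigma^2 theta_1 = 1 * (0.409) = 0.409
  c_2 = 0
Equations for k = 0, 1, 2 (AR order 2, c_2 = 0):
  (E0) gamma(0) = phi_1 gamma(1) + phi_2 gamma(2) + c_0
  (E1) gamma(1) = phi_1 gamma(0) + phi_2 gamma(1) + c_1
  (E2) gamma(2) = phi_1 gamma(1) + phi_2 gamma(0)
From (E1): gamma(1) = A gamma(0) + B with
  A = phi_1 / (1 - phi_2) = -0.321 / 0.499 = -0.643287,   B = c_1 / (1 - phi_2) = 0.409 / 0.499 = 0.819639.
Insert (E2) into (E0): gamma(0) (1 - phi_2^2) = phi_1 (1 + phi_2) gamma(1) + c_0.
  phi_1 (1 + phi_2) = (-0.321)(1.501) = -0.481821,   1 - phi_2^2 = 0.748999.
Replace gamma(1) by A gamma(0) + B and collect gamma(0):
  gamma(0) [0.748999 - (-0.481821)(-0.643287)] = (-0.481821)(0.819639) + 1.035992
  gamma(0) * 0.43905 = 0.641073
  gamma(0) = 0.641073 / 0.43905 = 1.460136.
  gamma(1) = A gamma(0) + B = (-0.643287)(1.460136) + (0.819639) = -0.119646.
  gamma(2) = phi_1 gamma(1) + phi_2 gamma(0) = (-0.321)(-0.119646) + (0.501)(1.460136) = 0.769934.
Therefore gamma(2) = 0.7699 (to 4 decimal places).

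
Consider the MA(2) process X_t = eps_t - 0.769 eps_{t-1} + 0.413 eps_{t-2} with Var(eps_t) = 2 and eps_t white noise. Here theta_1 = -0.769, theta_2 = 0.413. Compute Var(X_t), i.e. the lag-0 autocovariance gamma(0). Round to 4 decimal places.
\gamma(0) = 3.5239

For an MA(q) process X_t = eps_t + sum_i theta_i eps_{t-i} with
Var(eps_t) = sigma^2, the variance is
  gamma(0) = sigma^2 * (1 + sum_i theta_i^2).
  sum_i theta_i^2 = (-0.769)^2 + (0.413)^2 = 0.591361 + 0.170569 = 0.76193.
  gamma(0) = 2 * (1 + 0.76193) = 2 * 1.76193 = 3.52386, which rounds to 3.5239.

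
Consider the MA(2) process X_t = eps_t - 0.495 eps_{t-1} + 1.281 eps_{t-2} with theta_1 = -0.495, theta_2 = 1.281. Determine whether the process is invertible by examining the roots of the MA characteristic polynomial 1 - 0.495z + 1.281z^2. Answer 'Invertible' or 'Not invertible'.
\text{Not invertible}

The MA(q) characteristic polynomial is P(z) = 1 - 0.495z + 1.281z^2.
Invertibility requires all roots to lie outside the unit circle, i.e. |z| > 1 for every root.
Set 1 + (-0.495) z + (1.281) z^2 = 0, i.e. a z^2 + b z + c = 0 with a = 1.281, b = -0.495, c = 1.
Discriminant D = b^2 - 4ac = (-0.495)^2 - 4*(1.281)*1 = 0.245025 - (5.124) = -4.878975.
D < 0, so the roots are the complex-conjugate pair z = (-b +/- i sqrt(-D)) / (2a) = 0.1932 +/- 0.8622i.
For a conjugate pair |z|^2 = z * conj(z) = (product of roots) = c/a = 1/(1.281) = 0.78064, so |z| = sqrt(0.78064) = 0.8835 for both roots.
Moduli of all roots: 0.8835, 0.8835.
All moduli strictly greater than 1? No.
Verdict: Not invertible.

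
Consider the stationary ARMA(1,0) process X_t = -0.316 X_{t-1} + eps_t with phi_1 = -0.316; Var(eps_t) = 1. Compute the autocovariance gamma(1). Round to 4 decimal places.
\gamma(1) = -0.3511

Multiply the model equation by X_{t-k} and take expectations. With theta_0 = psi_0 = 1 and psi_j the MA(infinity) weights, this gives
  gamma(k) - sum_i phi_i gamma(k-i) = c_k,
  c_k = sigma^2 * sum_{j=k..q} theta_j psi_{j-k}   (c_k = 0 for k > q),
using gamma(-m) = gamma(m).
Pure AR (q = 0): c_0 = sigma^2 = 1, c_k = 0 for k >= 1.
Equations for k = 0 and k = 1 (AR order 1):
  gamma(0) = phi_1 gamma(1) + c_0
  gamma(1) = phi_1 gamma(0) + c_1
Substituting the second into the first: gamma(0) (1 - phi_1^2) = c_0 + phi_1 c_1, so
  gamma(0) = c_0 / (1 - phi_1^2) = 1 / (1 - (-0.316)^2) = 1 / 0.900144 = 1.110933.
  gamma(1) = phi_1 gamma(0) = (-0.316)(1.110933) = -0.351055.
Therefore gamma(1) = -0.3511 (to 4 decimal places).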